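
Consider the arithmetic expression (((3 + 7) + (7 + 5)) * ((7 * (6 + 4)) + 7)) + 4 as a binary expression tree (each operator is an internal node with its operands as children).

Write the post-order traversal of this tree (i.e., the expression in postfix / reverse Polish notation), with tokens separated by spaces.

Post-order on an expression tree gives postfix notation: for each operator, emit left operand, right operand, then the operator.

3 7 + 7 5 + + 7 6 4 + * 7 + * 4 +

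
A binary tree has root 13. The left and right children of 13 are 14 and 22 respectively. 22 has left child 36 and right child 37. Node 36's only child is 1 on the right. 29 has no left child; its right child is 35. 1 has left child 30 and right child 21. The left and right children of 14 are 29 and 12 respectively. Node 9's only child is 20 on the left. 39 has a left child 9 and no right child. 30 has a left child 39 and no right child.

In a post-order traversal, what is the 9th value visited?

21

Post-order visits the left subtree, then the right subtree, then the node.
At 13: go left to 14.
  At 14: go left to 29.
    At 29: no left child.
    At 29: go right to 35.
      35 is a leaf — visit 35.
    Visit 29.
  At 14: go right to 12.
    12 is a leaf — visit 12.
  Visit 14.
At 13: go right to 22.
  At 22: go left to 36.
    At 36: no left child.
    At 36: go right to 1.
      At 1: go left to 30.
        At 30: go left to 39.
          At 39: go left to 9.
            At 9: go left to 20.
              20 is a leaf — visit 20.
            At 9: no right child.
            Visit 9.
          At 39: no right child.
          Visit 39.
        At 30: no right child.
        Visit 30.
      At 1: go right to 21.
        21 is a leaf — visit 21.
      Visit 1.
    Visit 36.
  At 22: go right to 37.
    37 is a leaf — visit 37.
  Visit 22.
Visit 13.
Full post-order sequence: 35, 29, 12, 14, 20, 9, 39, 30, 21, 1, 36, 37, 22, 13.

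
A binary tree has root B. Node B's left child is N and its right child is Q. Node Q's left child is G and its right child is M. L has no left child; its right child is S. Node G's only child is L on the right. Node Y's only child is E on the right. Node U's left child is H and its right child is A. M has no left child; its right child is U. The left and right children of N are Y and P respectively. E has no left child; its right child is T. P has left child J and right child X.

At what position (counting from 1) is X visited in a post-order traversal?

Post-order visits the left subtree, then the right subtree, then the node.
At B: go left to N.
  At N: go left to Y.
    At Y: no left child.
    At Y: go right to E.
      At E: no left child.
      At E: go right to T.
        T is a leaf — visit T.
      Visit E.
    Visit Y.
  At N: go right to P.
    At P: go left to J.
      J is a leaf — visit J.
    At P: go right to X.
      X is a leaf — visit X.
    Visit P.
  Visit N.
At B: go right to Q.
  At Q: go left to G.
    At G: no left child.
    At G: go right to L.
      At L: no left child.
      At L: go right to S.
        S is a leaf — visit S.
      Visit L.
    Visit G.
  At Q: go right to M.
    At M: no left child.
    At M: go right to U.
      At U: go left to H.
        H is a leaf — visit H.
      At U: go right to A.
        A is a leaf — visit A.
      Visit U.
    Visit M.
  Visit Q.
Visit B.
Full post-order sequence: T, E, Y, J, X, P, N, S, L, G, H, A, U, M, Q, B.

5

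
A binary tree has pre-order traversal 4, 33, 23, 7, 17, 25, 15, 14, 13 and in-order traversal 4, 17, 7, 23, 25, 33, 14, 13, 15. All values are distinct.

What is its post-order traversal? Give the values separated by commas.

The first element of pre-order is the root; it splits in-order into left and right subtrees.
Root 4: left subtree has 0 nodes { }, right has 8 {17, 7, 23, 25, 33, 14, 13, 15}.
  Root 33: left subtree has 4 nodes {17, 7, 23, 25}, right has 3 {14, 13, 15}.
    Root 23: left subtree has 2 nodes {17, 7}, right has 1 {25}.
      Root 7: left subtree has 1 node {17}, right has 0 { }.
    Root 15: left subtree has 2 nodes {14, 13}, right has 0 { }.
      Root 14: left subtree has 0 nodes { }, right has 1 {13}.

17, 7, 25, 23, 13, 14, 15, 33, 4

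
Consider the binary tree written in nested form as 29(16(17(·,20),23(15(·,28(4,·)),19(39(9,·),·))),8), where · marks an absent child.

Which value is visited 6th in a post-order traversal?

Post-order visits the left subtree, then the right subtree, then the node.
At 29: go left to 16.
  At 16: go left to 17.
    At 17: no left child.
    At 17: go right to 20.
      20 is a leaf — visit 20.
    Visit 17.
  At 16: go right to 23.
    At 23: go left to 15.
      At 15: no left child.
      At 15: go right to 28.
        At 28: go left to 4.
          4 is a leaf — visit 4.
        At 28: no right child.
        Visit 28.
      Visit 15.
    At 23: go right to 19.
      At 19: go left to 39.
        At 39: go left to 9.
          9 is a leaf — visit 9.
        At 39: no right child.
        Visit 39.
      At 19: no right child.
      Visit 19.
    Visit 23.
  Visit 16.
At 29: go right to 8.
  8 is a leaf — visit 8.
Visit 29.
Full post-order sequence: 20, 17, 4, 28, 15, 9, 39, 19, 23, 16, 8, 29.

9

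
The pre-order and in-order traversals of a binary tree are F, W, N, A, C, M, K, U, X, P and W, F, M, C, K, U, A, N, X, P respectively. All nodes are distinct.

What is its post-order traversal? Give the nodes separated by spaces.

W M U K C A P X N F

The first element of pre-order is the root; it splits in-order into left and right subtrees.
Root F: left subtree has 1 node {W}, right has 8 {M, C, K, U, A, N, X, P}.
  Root N: left subtree has 5 nodes {M, C, K, U, A}, right has 2 {X, P}.
    Root A: left subtree has 4 nodes {M, C, K, U}, right has 0 { }.
      Root C: left subtree has 1 node {M}, right has 2 {K, U}.
        Root K: left subtree has 0 nodes { }, right has 1 {U}.
    Root X: left subtree has 0 nodes { }, right has 1 {P}.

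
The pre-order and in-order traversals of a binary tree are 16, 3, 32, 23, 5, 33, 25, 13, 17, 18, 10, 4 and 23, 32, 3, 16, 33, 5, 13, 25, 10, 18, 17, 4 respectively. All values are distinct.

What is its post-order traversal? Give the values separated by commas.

The first element of pre-order is the root; it splits in-order into left and right subtrees.
Root 16: left subtree has 3 nodes {23, 32, 3}, right has 8 {33, 5, 13, 25, 10, 18, 17, 4}.
  Root 3: left subtree has 2 nodes {23, 32}, right has 0 { }.
    Root 32: left subtree has 1 node {23}, right has 0 { }.
  Root 5: left subtree has 1 node {33}, right has 6 {13, 25, 10, 18, 17, 4}.
    Root 25: left subtree has 1 node {13}, right has 4 {10, 18, 17, 4}.
      Root 17: left subtree has 2 nodes {10, 18}, right has 1 {4}.
        Root 18: left subtree has 1 node {10}, right has 0 { }.

23, 32, 3, 33, 13, 10, 18, 4, 17, 25, 5, 16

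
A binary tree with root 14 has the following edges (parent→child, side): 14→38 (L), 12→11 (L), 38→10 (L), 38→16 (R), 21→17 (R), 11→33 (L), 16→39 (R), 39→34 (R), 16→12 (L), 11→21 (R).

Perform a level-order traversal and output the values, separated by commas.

Level-order visits nodes level by level from the root, left to right within each level.
Level 0: 14
Level 1: 38
Level 2: 10, 16
Level 3: 12, 39
Level 4: 11, 34
Level 5: 33, 21
Level 6: 17

14, 38, 10, 16, 12, 39, 11, 34, 33, 21, 17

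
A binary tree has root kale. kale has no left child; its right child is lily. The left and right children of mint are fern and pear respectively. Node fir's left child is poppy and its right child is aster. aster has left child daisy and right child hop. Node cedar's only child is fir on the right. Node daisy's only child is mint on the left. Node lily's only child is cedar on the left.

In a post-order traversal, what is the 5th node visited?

Post-order visits the left subtree, then the right subtree, then the node.
At kale: no left child.
At kale: go right to lily.
  At lily: go left to cedar.
    At cedar: no left child.
    At cedar: go right to fir.
      At fir: go left to poppy.
        poppy is a leaf — visit poppy.
      At fir: go right to aster.
        At aster: go left to daisy.
          At daisy: go left to mint.
            At mint: go left to fern.
              fern is a leaf — visit fern.
            At mint: go right to pear.
              pear is a leaf — visit pear.
            Visit mint.
          At daisy: no right child.
          Visit daisy.
        At aster: go right to hop.
          hop is a leaf — visit hop.
        Visit aster.
      Visit fir.
    Visit cedar.
  At lily: no right child.
  Visit lily.
Visit kale.
Full post-order sequence: poppy, fern, pear, mint, daisy, hop, aster, fir, cedar, lily, kale.

daisy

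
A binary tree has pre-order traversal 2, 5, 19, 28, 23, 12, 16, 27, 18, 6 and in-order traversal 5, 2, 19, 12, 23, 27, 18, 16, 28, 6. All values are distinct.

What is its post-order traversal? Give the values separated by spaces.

5 12 18 27 16 23 6 28 19 2

The first element of pre-order is the root; it splits in-order into left and right subtrees.
Root 2: left subtree has 1 node {5}, right has 8 {19, 12, 23, 27, 18, 16, 28, 6}.
  Root 19: left subtree has 0 nodes { }, right has 7 {12, 23, 27, 18, 16, 28, 6}.
    Root 28: left subtree has 5 nodes {12, 23, 27, 18, 16}, right has 1 {6}.
      Root 23: left subtree has 1 node {12}, right has 3 {27, 18, 16}.
        Root 16: left subtree has 2 nodes {27, 18}, right has 0 { }.
          Root 27: left subtree has 0 nodes { }, right has 1 {18}.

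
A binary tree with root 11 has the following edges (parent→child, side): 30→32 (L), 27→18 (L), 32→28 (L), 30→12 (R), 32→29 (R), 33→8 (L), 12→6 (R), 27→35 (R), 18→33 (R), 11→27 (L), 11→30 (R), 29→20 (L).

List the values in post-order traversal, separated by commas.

8, 33, 18, 35, 27, 28, 20, 29, 32, 6, 12, 30, 11

Post-order visits the left subtree, then the right subtree, then the node.
At 11: go left to 27.
  At 27: go left to 18.
    At 18: no left child.
    At 18: go right to 33.
      At 33: go left to 8.
        8 is a leaf — visit 8.
      At 33: no right child.
      Visit 33.
    Visit 18.
  At 27: go right to 35.
    35 is a leaf — visit 35.
  Visit 27.
At 11: go right to 30.
  At 30: go left to 32.
    At 32: go left to 28.
      28 is a leaf — visit 28.
    At 32: go right to 29.
      At 29: go left to 20.
        20 is a leaf — visit 20.
      At 29: no right child.
      Visit 29.
    Visit 32.
  At 30: go right to 12.
    At 12: no left child.
    At 12: go right to 6.
      6 is a leaf — visit 6.
    Visit 12.
  Visit 30.
Visit 11.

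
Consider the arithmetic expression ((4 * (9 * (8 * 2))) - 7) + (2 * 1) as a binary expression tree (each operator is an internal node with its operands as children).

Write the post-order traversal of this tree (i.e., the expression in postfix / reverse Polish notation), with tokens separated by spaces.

Post-order on an expression tree gives postfix notation: for each operator, emit left operand, right operand, then the operator.

4 9 8 2 * * * 7 - 2 1 * +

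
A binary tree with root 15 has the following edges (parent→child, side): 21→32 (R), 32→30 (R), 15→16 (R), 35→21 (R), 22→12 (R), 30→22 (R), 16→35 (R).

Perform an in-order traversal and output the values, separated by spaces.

15 16 35 21 32 30 22 12

In-order visits the left subtree, then the node, then the right subtree.
At 15: no left child.
Visit 15.
At 15: go right to 16.
  At 16: no left child.
  Visit 16.
  At 16: go right to 35.
    At 35: no left child.
    Visit 35.
    At 35: go right to 21.
      At 21: no left child.
      Visit 21.
      At 21: go right to 32.
        At 32: no left child.
        Visit 32.
        At 32: go right to 30.
          At 30: no left child.
          Visit 30.
          At 30: go right to 22.
            At 22: no left child.
            Visit 22.
            At 22: go right to 12.
              12 is a leaf — visit 12.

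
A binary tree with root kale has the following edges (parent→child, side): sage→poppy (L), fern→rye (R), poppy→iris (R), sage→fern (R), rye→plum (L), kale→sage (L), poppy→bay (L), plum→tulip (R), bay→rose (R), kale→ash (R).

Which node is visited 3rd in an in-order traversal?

In-order visits the left subtree, then the node, then the right subtree.
At kale: go left to sage.
  At sage: go left to poppy.
    At poppy: go left to bay.
      At bay: no left child.
      Visit bay.
      At bay: go right to rose.
        rose is a leaf — visit rose.
    Visit poppy.
    At poppy: go right to iris.
      iris is a leaf — visit iris.
  Visit sage.
  At sage: go right to fern.
    At fern: no left child.
    Visit fern.
    At fern: go right to rye.
      At rye: go left to plum.
        At plum: no left child.
        Visit plum.
        At plum: go right to tulip.
          tulip is a leaf — visit tulip.
      Visit rye.
      At rye: no right child.
Visit kale.
At kale: go right to ash.
  ash is a leaf — visit ash.
Full in-order sequence: bay, rose, poppy, iris, sage, fern, plum, tulip, rye, kale, ash.

poppy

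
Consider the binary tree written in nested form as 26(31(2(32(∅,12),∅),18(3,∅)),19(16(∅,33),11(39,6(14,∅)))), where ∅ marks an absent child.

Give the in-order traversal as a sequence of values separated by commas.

32, 12, 2, 31, 3, 18, 26, 16, 33, 19, 39, 11, 14, 6

In-order visits the left subtree, then the node, then the right subtree.
At 26: go left to 31.
  At 31: go left to 2.
    At 2: go left to 32.
      At 32: no left child.
      Visit 32.
      At 32: go right to 12.
        12 is a leaf — visit 12.
    Visit 2.
    At 2: no right child.
  Visit 31.
  At 31: go right to 18.
    At 18: go left to 3.
      3 is a leaf — visit 3.
    Visit 18.
    At 18: no right child.
Visit 26.
At 26: go right to 19.
  At 19: go left to 16.
    At 16: no left child.
    Visit 16.
    At 16: go right to 33.
      33 is a leaf — visit 33.
  Visit 19.
  At 19: go right to 11.
    At 11: go left to 39.
      39 is a leaf — visit 39.
    Visit 11.
    At 11: go right to 6.
      At 6: go left to 14.
        14 is a leaf — visit 14.
      Visit 6.
      At 6: no right child.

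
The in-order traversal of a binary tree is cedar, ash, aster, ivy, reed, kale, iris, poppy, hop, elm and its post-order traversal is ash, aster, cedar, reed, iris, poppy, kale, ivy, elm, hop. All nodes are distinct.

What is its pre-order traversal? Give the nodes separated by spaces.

The last element of post-order is the root; it splits in-order into left and right subtrees.
Root hop: left subtree has 8 nodes {cedar, ash, aster, ivy, reed, kale, iris, poppy}, right has 1 {elm}.
  Root ivy: left subtree has 3 nodes {cedar, ash, aster}, right has 4 {reed, kale, iris, poppy}.
    Root cedar: left subtree has 0 nodes { }, right has 2 {ash, aster}.
      Root aster: left subtree has 1 node {ash}, right has 0 { }.
    Root kale: left subtree has 1 node {reed}, right has 2 {iris, poppy}.
      Root poppy: left subtree has 1 node {iris}, right has 0 { }.

hop ivy cedar aster ash kale reed poppy iris elm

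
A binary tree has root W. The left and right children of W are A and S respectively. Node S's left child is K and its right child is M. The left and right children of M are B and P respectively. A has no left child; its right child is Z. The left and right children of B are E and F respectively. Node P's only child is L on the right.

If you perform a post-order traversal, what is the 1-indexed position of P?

8

Post-order visits the left subtree, then the right subtree, then the node.
At W: go left to A.
  At A: no left child.
  At A: go right to Z.
    Z is a leaf — visit Z.
  Visit A.
At W: go right to S.
  At S: go left to K.
    K is a leaf — visit K.
  At S: go right to M.
    At M: go left to B.
      At B: go left to E.
        E is a leaf — visit E.
      At B: go right to F.
        F is a leaf — visit F.
      Visit B.
    At M: go right to P.
      At P: no left child.
      At P: go right to L.
        L is a leaf — visit L.
      Visit P.
    Visit M.
  Visit S.
Visit W.
Full post-order sequence: Z, A, K, E, F, B, L, P, M, S, W.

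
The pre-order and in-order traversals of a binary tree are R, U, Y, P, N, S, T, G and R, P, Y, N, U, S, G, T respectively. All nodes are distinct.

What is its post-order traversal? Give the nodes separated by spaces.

P N Y G T S U R

The first element of pre-order is the root; it splits in-order into left and right subtrees.
Root R: left subtree has 0 nodes { }, right has 7 {P, Y, N, U, S, G, T}.
  Root U: left subtree has 3 nodes {P, Y, N}, right has 3 {S, G, T}.
    Root Y: left subtree has 1 node {P}, right has 1 {N}.
    Root S: left subtree has 0 nodes { }, right has 2 {G, T}.
      Root T: left subtree has 1 node {G}, right has 0 { }.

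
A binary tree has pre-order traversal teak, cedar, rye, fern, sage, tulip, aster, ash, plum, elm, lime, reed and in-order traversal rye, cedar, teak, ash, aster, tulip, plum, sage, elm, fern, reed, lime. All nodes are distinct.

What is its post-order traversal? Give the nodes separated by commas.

rye, cedar, ash, aster, plum, tulip, elm, sage, reed, lime, fern, teak

The first element of pre-order is the root; it splits in-order into left and right subtrees.
Root teak: left subtree has 2 nodes {rye, cedar}, right has 9 {ash, aster, tulip, plum, sage, elm, fern, reed, lime}.
  Root cedar: left subtree has 1 node {rye}, right has 0 { }.
  Root fern: left subtree has 6 nodes {ash, aster, tulip, plum, sage, elm}, right has 2 {reed, lime}.
    Root sage: left subtree has 4 nodes {ash, aster, tulip, plum}, right has 1 {elm}.
      Root tulip: left subtree has 2 nodes {ash, aster}, right has 1 {plum}.
        Root aster: left subtree has 1 node {ash}, right has 0 { }.
    Root lime: left subtree has 1 node {reed}, right has 0 { }.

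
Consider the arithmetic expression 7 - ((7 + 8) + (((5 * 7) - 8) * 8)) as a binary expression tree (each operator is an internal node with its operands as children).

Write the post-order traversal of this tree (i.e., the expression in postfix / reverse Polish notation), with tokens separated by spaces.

7 7 8 + 5 7 * 8 - 8 * + -

Post-order on an expression tree gives postfix notation: for each operator, emit left operand, right operand, then the operator.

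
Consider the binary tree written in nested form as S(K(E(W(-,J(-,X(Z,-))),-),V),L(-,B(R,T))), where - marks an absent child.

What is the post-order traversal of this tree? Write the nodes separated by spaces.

Post-order visits the left subtree, then the right subtree, then the node.
At S: go left to K.
  At K: go left to E.
    At E: go left to W.
      At W: no left child.
      At W: go right to J.
        At J: no left child.
        At J: go right to X.
          At X: go left to Z.
            Z is a leaf — visit Z.
          At X: no right child.
          Visit X.
        Visit J.
      Visit W.
    At E: no right child.
    Visit E.
  At K: go right to V.
    V is a leaf — visit V.
  Visit K.
At S: go right to L.
  At L: no left child.
  At L: go right to B.
    At B: go left to R.
      R is a leaf — visit R.
    At B: go right to T.
      T is a leaf — visit T.
    Visit B.
  Visit L.
Visit S.

Z X J W E V K R T B L S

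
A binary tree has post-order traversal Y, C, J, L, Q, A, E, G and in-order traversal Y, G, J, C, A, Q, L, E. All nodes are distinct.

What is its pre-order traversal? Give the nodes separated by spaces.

The last element of post-order is the root; it splits in-order into left and right subtrees.
Root G: left subtree has 1 node {Y}, right has 6 {J, C, A, Q, L, E}.
  Root E: left subtree has 5 nodes {J, C, A, Q, L}, right has 0 { }.
    Root A: left subtree has 2 nodes {J, C}, right has 2 {Q, L}.
      Root J: left subtree has 0 nodes { }, right has 1 {C}.
      Root Q: left subtree has 0 nodes { }, right has 1 {L}.

G Y E A J C Q L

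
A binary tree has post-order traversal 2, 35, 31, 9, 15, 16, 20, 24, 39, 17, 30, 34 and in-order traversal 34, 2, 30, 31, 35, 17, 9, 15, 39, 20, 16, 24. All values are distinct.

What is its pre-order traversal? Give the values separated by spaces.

The last element of post-order is the root; it splits in-order into left and right subtrees.
Root 34: left subtree has 0 nodes { }, right has 11 {2, 30, 31, 35, 17, 9, 15, 39, 20, 16, 24}.
  Root 30: left subtree has 1 node {2}, right has 9 {31, 35, 17, 9, 15, 39, 20, 16, 24}.
    Root 17: left subtree has 2 nodes {31, 35}, right has 6 {9, 15, 39, 20, 16, 24}.
      Root 31: left subtree has 0 nodes { }, right has 1 {35}.
      Root 39: left subtree has 2 nodes {9, 15}, right has 3 {20, 16, 24}.
        Root 15: left subtree has 1 node {9}, right has 0 { }.
        Root 24: left subtree has 2 nodes {20, 16}, right has 0 { }.
          Root 20: left subtree has 0 nodes { }, right has 1 {16}.

34 30 2 17 31 35 39 15 9 24 20 16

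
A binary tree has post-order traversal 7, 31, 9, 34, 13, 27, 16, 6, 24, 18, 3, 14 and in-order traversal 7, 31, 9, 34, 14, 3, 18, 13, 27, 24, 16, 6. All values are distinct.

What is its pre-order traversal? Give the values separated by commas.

14, 34, 9, 31, 7, 3, 18, 24, 27, 13, 6, 16

The last element of post-order is the root; it splits in-order into left and right subtrees.
Root 14: left subtree has 4 nodes {7, 31, 9, 34}, right has 7 {3, 18, 13, 27, 24, 16, 6}.
  Root 34: left subtree has 3 nodes {7, 31, 9}, right has 0 { }.
    Root 9: left subtree has 2 nodes {7, 31}, right has 0 { }.
      Root 31: left subtree has 1 node {7}, right has 0 { }.
  Root 3: left subtree has 0 nodes { }, right has 6 {18, 13, 27, 24, 16, 6}.
    Root 18: left subtree has 0 nodes { }, right has 5 {13, 27, 24, 16, 6}.
      Root 24: left subtree has 2 nodes {13, 27}, right has 2 {16, 6}.
        Root 27: left subtree has 1 node {13}, right has 0 { }.
        Root 6: left subtree has 1 node {16}, right has 0 { }.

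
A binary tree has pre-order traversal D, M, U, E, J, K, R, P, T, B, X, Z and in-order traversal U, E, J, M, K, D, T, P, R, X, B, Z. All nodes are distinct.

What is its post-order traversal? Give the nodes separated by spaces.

The first element of pre-order is the root; it splits in-order into left and right subtrees.
Root D: left subtree has 5 nodes {U, E, J, M, K}, right has 6 {T, P, R, X, B, Z}.
  Root M: left subtree has 3 nodes {U, E, J}, right has 1 {K}.
    Root U: left subtree has 0 nodes { }, right has 2 {E, J}.
      Root E: left subtree has 0 nodes { }, right has 1 {J}.
  Root R: left subtree has 2 nodes {T, P}, right has 3 {X, B, Z}.
    Root P: left subtree has 1 node {T}, right has 0 { }.
    Root B: left subtree has 1 node {X}, right has 1 {Z}.

J E U K M T P X Z B R D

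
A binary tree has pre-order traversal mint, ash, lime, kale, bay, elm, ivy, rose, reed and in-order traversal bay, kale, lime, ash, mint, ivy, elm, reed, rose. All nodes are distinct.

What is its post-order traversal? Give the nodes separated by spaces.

The first element of pre-order is the root; it splits in-order into left and right subtrees.
Root mint: left subtree has 4 nodes {bay, kale, lime, ash}, right has 4 {ivy, elm, reed, rose}.
  Root ash: left subtree has 3 nodes {bay, kale, lime}, right has 0 { }.
    Root lime: left subtree has 2 nodes {bay, kale}, right has 0 { }.
      Root kale: left subtree has 1 node {bay}, right has 0 { }.
  Root elm: left subtree has 1 node {ivy}, right has 2 {reed, rose}.
    Root rose: left subtree has 1 node {reed}, right has 0 { }.

bay kale lime ash ivy reed rose elm mint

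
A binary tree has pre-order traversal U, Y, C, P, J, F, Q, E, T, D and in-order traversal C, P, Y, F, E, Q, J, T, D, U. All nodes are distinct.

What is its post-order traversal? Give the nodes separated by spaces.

P C E Q F D T J Y U

The first element of pre-order is the root; it splits in-order into left and right subtrees.
Root U: left subtree has 9 nodes {C, P, Y, F, E, Q, J, T, D}, right has 0 { }.
  Root Y: left subtree has 2 nodes {C, P}, right has 6 {F, E, Q, J, T, D}.
    Root C: left subtree has 0 nodes { }, right has 1 {P}.
    Root J: left subtree has 3 nodes {F, E, Q}, right has 2 {T, D}.
      Root F: left subtree has 0 nodes { }, right has 2 {E, Q}.
        Root Q: left subtree has 1 node {E}, right has 0 { }.
      Root T: left subtree has 0 nodes { }, right has 1 {D}.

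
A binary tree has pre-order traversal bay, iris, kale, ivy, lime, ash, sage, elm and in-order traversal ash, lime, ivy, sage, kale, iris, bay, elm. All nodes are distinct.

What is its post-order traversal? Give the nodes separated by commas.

ash, lime, sage, ivy, kale, iris, elm, bay

The first element of pre-order is the root; it splits in-order into left and right subtrees.
Root bay: left subtree has 6 nodes {ash, lime, ivy, sage, kale, iris}, right has 1 {elm}.
  Root iris: left subtree has 5 nodes {ash, lime, ivy, sage, kale}, right has 0 { }.
    Root kale: left subtree has 4 nodes {ash, lime, ivy, sage}, right has 0 { }.
      Root ivy: left subtree has 2 nodes {ash, lime}, right has 1 {sage}.
        Root lime: left subtree has 1 node {ash}, right has 0 { }.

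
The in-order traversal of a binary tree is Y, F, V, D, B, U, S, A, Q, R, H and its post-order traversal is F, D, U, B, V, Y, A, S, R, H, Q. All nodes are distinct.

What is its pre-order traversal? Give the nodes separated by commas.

Q, S, Y, V, F, B, D, U, A, H, R

The last element of post-order is the root; it splits in-order into left and right subtrees.
Root Q: left subtree has 8 nodes {Y, F, V, D, B, U, S, A}, right has 2 {R, H}.
  Root S: left subtree has 6 nodes {Y, F, V, D, B, U}, right has 1 {A}.
    Root Y: left subtree has 0 nodes { }, right has 5 {F, V, D, B, U}.
      Root V: left subtree has 1 node {F}, right has 3 {D, B, U}.
        Root B: left subtree has 1 node {D}, right has 1 {U}.
  Root H: left subtree has 1 node {R}, right has 0 { }.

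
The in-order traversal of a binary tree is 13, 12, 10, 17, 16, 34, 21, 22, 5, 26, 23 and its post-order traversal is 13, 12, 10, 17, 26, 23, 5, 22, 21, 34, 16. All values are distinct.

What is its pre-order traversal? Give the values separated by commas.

16, 17, 10, 12, 13, 34, 21, 22, 5, 23, 26

The last element of post-order is the root; it splits in-order into left and right subtrees.
Root 16: left subtree has 4 nodes {13, 12, 10, 17}, right has 6 {34, 21, 22, 5, 26, 23}.
  Root 17: left subtree has 3 nodes {13, 12, 10}, right has 0 { }.
    Root 10: left subtree has 2 nodes {13, 12}, right has 0 { }.
      Root 12: left subtree has 1 node {13}, right has 0 { }.
  Root 34: left subtree has 0 nodes { }, right has 5 {21, 22, 5, 26, 23}.
    Root 21: left subtree has 0 nodes { }, right has 4 {22, 5, 26, 23}.
      Root 22: left subtree has 0 nodes { }, right has 3 {5, 26, 23}.
        Root 5: left subtree has 0 nodes { }, right has 2 {26, 23}.
          Root 23: left subtree has 1 node {26}, right has 0 { }.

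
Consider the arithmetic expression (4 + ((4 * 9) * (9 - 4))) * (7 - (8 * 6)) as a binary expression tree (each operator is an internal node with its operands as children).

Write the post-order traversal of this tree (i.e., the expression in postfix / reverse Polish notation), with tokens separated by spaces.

4 4 9 * 9 4 - * + 7 8 6 * - *

Post-order on an expression tree gives postfix notation: for each operator, emit left operand, right operand, then the operator.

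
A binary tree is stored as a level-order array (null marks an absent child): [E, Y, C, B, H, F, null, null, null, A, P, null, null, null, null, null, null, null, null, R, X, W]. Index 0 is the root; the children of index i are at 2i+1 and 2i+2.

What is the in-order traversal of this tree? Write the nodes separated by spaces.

B Y R A X H W P E F C

In-order visits the left subtree, then the node, then the right subtree.
At E: go left to Y.
  At Y: go left to B.
    B is a leaf — visit B.
  Visit Y.
  At Y: go right to H.
    At H: go left to A.
      At A: go left to R.
        R is a leaf — visit R.
      Visit A.
      At A: go right to X.
        X is a leaf — visit X.
    Visit H.
    At H: go right to P.
      At P: go left to W.
        W is a leaf — visit W.
      Visit P.
      At P: no right child.
Visit E.
At E: go right to C.
  At C: go left to F.
    F is a leaf — visit F.
  Visit C.
  At C: no right child.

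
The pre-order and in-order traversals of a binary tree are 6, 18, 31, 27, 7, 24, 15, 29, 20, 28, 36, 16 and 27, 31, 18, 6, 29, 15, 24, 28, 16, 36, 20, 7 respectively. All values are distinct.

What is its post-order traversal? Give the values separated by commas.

The first element of pre-order is the root; it splits in-order into left and right subtrees.
Root 6: left subtree has 3 nodes {27, 31, 18}, right has 8 {29, 15, 24, 28, 16, 36, 20, 7}.
  Root 18: left subtree has 2 nodes {27, 31}, right has 0 { }.
    Root 31: left subtree has 1 node {27}, right has 0 { }.
  Root 7: left subtree has 7 nodes {29, 15, 24, 28, 16, 36, 20}, right has 0 { }.
    Root 24: left subtree has 2 nodes {29, 15}, right has 4 {28, 16, 36, 20}.
      Root 15: left subtree has 1 node {29}, right has 0 { }.
      Root 20: left subtree has 3 nodes {28, 16, 36}, right has 0 { }.
        Root 28: left subtree has 0 nodes { }, right has 2 {16, 36}.
          Root 36: left subtree has 1 node {16}, right has 0 { }.

27, 31, 18, 29, 15, 16, 36, 28, 20, 24, 7, 6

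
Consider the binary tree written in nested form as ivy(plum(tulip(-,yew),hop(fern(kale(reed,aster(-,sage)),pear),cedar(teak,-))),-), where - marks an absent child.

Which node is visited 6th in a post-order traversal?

kale

Post-order visits the left subtree, then the right subtree, then the node.
At ivy: go left to plum.
  At plum: go left to tulip.
    At tulip: no left child.
    At tulip: go right to yew.
      yew is a leaf — visit yew.
    Visit tulip.
  At plum: go right to hop.
    At hop: go left to fern.
      At fern: go left to kale.
        At kale: go left to reed.
          reed is a leaf — visit reed.
        At kale: go right to aster.
          At aster: no left child.
          At aster: go right to sage.
            sage is a leaf — visit sage.
          Visit aster.
        Visit kale.
      At fern: go right to pear.
        pear is a leaf — visit pear.
      Visit fern.
    At hop: go right to cedar.
      At cedar: go left to teak.
        teak is a leaf — visit teak.
      At cedar: no right child.
      Visit cedar.
    Visit hop.
  Visit plum.
At ivy: no right child.
Visit ivy.
Full post-order sequence: yew, tulip, reed, sage, aster, kale, pear, fern, teak, cedar, hop, plum, ivy.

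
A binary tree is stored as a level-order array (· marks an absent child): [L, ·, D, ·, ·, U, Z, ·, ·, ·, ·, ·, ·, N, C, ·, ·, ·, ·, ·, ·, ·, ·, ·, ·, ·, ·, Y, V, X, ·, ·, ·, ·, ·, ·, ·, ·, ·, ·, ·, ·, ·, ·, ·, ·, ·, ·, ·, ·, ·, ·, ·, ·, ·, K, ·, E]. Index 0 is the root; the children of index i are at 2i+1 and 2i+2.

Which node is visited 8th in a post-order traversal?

C

Post-order visits the left subtree, then the right subtree, then the node.
At L: no left child.
At L: go right to D.
  At D: go left to U.
    U is a leaf — visit U.
  At D: go right to Z.
    At Z: go left to N.
      At N: go left to Y.
        At Y: go left to K.
          K is a leaf — visit K.
        At Y: no right child.
        Visit Y.
      At N: go right to V.
        At V: go left to E.
          E is a leaf — visit E.
        At V: no right child.
        Visit V.
      Visit N.
    At Z: go right to C.
      At C: go left to X.
        X is a leaf — visit X.
      At C: no right child.
      Visit C.
    Visit Z.
  Visit D.
Visit L.
Full post-order sequence: U, K, Y, E, V, N, X, C, Z, D, L.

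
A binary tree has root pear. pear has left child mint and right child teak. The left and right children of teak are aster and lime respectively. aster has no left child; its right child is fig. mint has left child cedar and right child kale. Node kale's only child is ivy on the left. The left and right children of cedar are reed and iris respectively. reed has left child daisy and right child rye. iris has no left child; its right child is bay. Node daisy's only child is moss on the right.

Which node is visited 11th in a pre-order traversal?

ivy

Pre-order visits the node, then its left subtree, then its right subtree.
Visit pear.
At pear: go left to mint.
  Visit mint.
  At mint: go left to cedar.
    Visit cedar.
    At cedar: go left to reed.
      Visit reed.
      At reed: go left to daisy.
        Visit daisy.
        At daisy: no left child.
        At daisy: go right to moss.
          moss is a leaf — visit moss.
      At reed: go right to rye.
        rye is a leaf — visit rye.
    At cedar: go right to iris.
      Visit iris.
      At iris: no left child.
      At iris: go right to bay.
        bay is a leaf — visit bay.
  At mint: go right to kale.
    Visit kale.
    At kale: go left to ivy.
      ivy is a leaf — visit ivy.
    At kale: no right child.
At pear: go right to teak.
  Visit teak.
  At teak: go left to aster.
    Visit aster.
    At aster: no left child.
    At aster: go right to fig.
      fig is a leaf — visit fig.
  At teak: go right to lime.
    lime is a leaf — visit lime.
Full pre-order sequence: pear, mint, cedar, reed, daisy, moss, rye, iris, bay, kale, ivy, teak, aster, fig, lime.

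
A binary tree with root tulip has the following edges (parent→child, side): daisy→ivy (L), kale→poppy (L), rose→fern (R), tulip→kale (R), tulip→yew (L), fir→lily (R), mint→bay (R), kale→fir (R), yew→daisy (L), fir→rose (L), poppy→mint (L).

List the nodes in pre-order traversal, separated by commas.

tulip, yew, daisy, ivy, kale, poppy, mint, bay, fir, rose, fern, lily

Pre-order visits the node, then its left subtree, then its right subtree.
Visit tulip.
At tulip: go left to yew.
  Visit yew.
  At yew: go left to daisy.
    Visit daisy.
    At daisy: go left to ivy.
      ivy is a leaf — visit ivy.
    At daisy: no right child.
  At yew: no right child.
At tulip: go right to kale.
  Visit kale.
  At kale: go left to poppy.
    Visit poppy.
    At poppy: go left to mint.
      Visit mint.
      At mint: no left child.
      At mint: go right to bay.
        bay is a leaf — visit bay.
    At poppy: no right child.
  At kale: go right to fir.
    Visit fir.
    At fir: go left to rose.
      Visit rose.
      At rose: no left child.
      At rose: go right to fern.
        fern is a leaf — visit fern.
    At fir: go right to lily.
      lily is a leaf — visit lily.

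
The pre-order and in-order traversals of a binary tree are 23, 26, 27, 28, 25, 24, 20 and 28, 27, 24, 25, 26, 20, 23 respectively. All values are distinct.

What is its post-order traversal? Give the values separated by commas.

28, 24, 25, 27, 20, 26, 23

The first element of pre-order is the root; it splits in-order into left and right subtrees.
Root 23: left subtree has 6 nodes {28, 27, 24, 25, 26, 20}, right has 0 { }.
  Root 26: left subtree has 4 nodes {28, 27, 24, 25}, right has 1 {20}.
    Root 27: left subtree has 1 node {28}, right has 2 {24, 25}.
      Root 25: left subtree has 1 node {24}, right has 0 { }.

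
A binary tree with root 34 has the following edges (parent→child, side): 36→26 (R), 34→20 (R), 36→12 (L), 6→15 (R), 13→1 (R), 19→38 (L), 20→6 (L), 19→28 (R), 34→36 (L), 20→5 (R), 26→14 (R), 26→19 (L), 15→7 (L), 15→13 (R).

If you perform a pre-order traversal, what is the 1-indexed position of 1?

14

Pre-order visits the node, then its left subtree, then its right subtree.
Visit 34.
At 34: go left to 36.
  Visit 36.
  At 36: go left to 12.
    12 is a leaf — visit 12.
  At 36: go right to 26.
    Visit 26.
    At 26: go left to 19.
      Visit 19.
      At 19: go left to 38.
        38 is a leaf — visit 38.
      At 19: go right to 28.
        28 is a leaf — visit 28.
    At 26: go right to 14.
      14 is a leaf — visit 14.
At 34: go right to 20.
  Visit 20.
  At 20: go left to 6.
    Visit 6.
    At 6: no left child.
    At 6: go right to 15.
      Visit 15.
      At 15: go left to 7.
        7 is a leaf — visit 7.
      At 15: go right to 13.
        Visit 13.
        At 13: no left child.
        At 13: go right to 1.
          1 is a leaf — visit 1.
  At 20: go right to 5.
    5 is a leaf — visit 5.
Full pre-order sequence: 34, 36, 12, 26, 19, 38, 28, 14, 20, 6, 15, 7, 13, 1, 5.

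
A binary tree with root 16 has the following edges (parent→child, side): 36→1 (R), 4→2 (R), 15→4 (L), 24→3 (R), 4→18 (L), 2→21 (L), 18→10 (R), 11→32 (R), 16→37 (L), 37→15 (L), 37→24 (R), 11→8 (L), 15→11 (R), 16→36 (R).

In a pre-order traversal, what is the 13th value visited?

Pre-order visits the node, then its left subtree, then its right subtree.
Visit 16.
At 16: go left to 37.
  Visit 37.
  At 37: go left to 15.
    Visit 15.
    At 15: go left to 4.
      Visit 4.
      At 4: go left to 18.
        Visit 18.
        At 18: no left child.
        At 18: go right to 10.
          10 is a leaf — visit 10.
      At 4: go right to 2.
        Visit 2.
        At 2: go left to 21.
          21 is a leaf — visit 21.
        At 2: no right child.
    At 15: go right to 11.
      Visit 11.
      At 11: go left to 8.
        8 is a leaf — visit 8.
      At 11: go right to 32.
        32 is a leaf — visit 32.
  At 37: go right to 24.
    Visit 24.
    At 24: no left child.
    At 24: go right to 3.
      3 is a leaf — visit 3.
At 16: go right to 36.
  Visit 36.
  At 36: no left child.
  At 36: go right to 1.
    1 is a leaf — visit 1.
Full pre-order sequence: 16, 37, 15, 4, 18, 10, 2, 21, 11, 8, 32, 24, 3, 36, 1.

3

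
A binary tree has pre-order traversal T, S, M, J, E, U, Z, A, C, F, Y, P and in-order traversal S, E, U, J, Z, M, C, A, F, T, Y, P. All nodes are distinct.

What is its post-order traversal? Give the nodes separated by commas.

The first element of pre-order is the root; it splits in-order into left and right subtrees.
Root T: left subtree has 9 nodes {S, E, U, J, Z, M, C, A, F}, right has 2 {Y, P}.
  Root S: left subtree has 0 nodes { }, right has 8 {E, U, J, Z, M, C, A, F}.
    Root M: left subtree has 4 nodes {E, U, J, Z}, right has 3 {C, A, F}.
      Root J: left subtree has 2 nodes {E, U}, right has 1 {Z}.
        Root E: left subtree has 0 nodes { }, right has 1 {U}.
      Root A: left subtree has 1 node {C}, right has 1 {F}.
  Root Y: left subtree has 0 nodes { }, right has 1 {P}.

U, E, Z, J, C, F, A, M, S, P, Y, T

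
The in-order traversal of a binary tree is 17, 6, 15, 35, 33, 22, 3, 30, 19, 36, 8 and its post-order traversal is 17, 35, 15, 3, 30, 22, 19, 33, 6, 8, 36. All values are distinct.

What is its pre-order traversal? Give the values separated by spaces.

The last element of post-order is the root; it splits in-order into left and right subtrees.
Root 36: left subtree has 9 nodes {17, 6, 15, 35, 33, 22, 3, 30, 19}, right has 1 {8}.
  Root 6: left subtree has 1 node {17}, right has 7 {15, 35, 33, 22, 3, 30, 19}.
    Root 33: left subtree has 2 nodes {15, 35}, right has 4 {22, 3, 30, 19}.
      Root 15: left subtree has 0 nodes { }, right has 1 {35}.
      Root 19: left subtree has 3 nodes {22, 3, 30}, right has 0 { }.
        Root 22: left subtree has 0 nodes { }, right has 2 {3, 30}.
          Root 30: left subtree has 1 node {3}, right has 0 { }.

36 6 17 33 15 35 19 22 30 3 8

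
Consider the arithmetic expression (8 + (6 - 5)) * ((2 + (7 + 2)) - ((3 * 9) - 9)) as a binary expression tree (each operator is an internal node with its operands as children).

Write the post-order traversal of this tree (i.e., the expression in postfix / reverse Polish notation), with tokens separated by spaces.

8 6 5 - + 2 7 2 + + 3 9 * 9 - - *

Post-order on an expression tree gives postfix notation: for each operator, emit left operand, right operand, then the operator.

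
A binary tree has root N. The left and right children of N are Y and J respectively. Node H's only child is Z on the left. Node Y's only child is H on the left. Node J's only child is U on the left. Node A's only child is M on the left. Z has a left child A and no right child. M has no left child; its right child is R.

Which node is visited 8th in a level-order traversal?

Level-order visits nodes level by level from the root, left to right within each level.
Level 0: N
Level 1: Y, J
Level 2: H, U
Level 3: Z
Level 4: A
Level 5: M
Level 6: R
Full level-order sequence: N, Y, J, H, U, Z, A, M, R.

M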